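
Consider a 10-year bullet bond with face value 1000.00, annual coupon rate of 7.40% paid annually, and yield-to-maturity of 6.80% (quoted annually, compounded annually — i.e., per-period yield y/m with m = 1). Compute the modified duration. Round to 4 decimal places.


Coupon per period c = face * coupon_rate / m = 74.000000
Periods per year m = 1; per-period yield y/m = 0.068000
Number of cashflows N = 10
Cashflows (t years, CF_t, discount factor 1/(1+y/m)^(m*t), PV):
  t = 1.0000: CF_t = 74.000000, DF = 0.936330, PV = 69.288390
  t = 2.0000: CF_t = 74.000000, DF = 0.876713, PV = 64.876769
  t = 3.0000: CF_t = 74.000000, DF = 0.820892, PV = 60.746039
  t = 4.0000: CF_t = 74.000000, DF = 0.768626, PV = 56.878313
  t = 5.0000: CF_t = 74.000000, DF = 0.719687, PV = 53.256848
  t = 6.0000: CF_t = 74.000000, DF = 0.673864, PV = 49.865962
  t = 7.0000: CF_t = 74.000000, DF = 0.630959, PV = 46.690976
  t = 8.0000: CF_t = 74.000000, DF = 0.590786, PV = 43.718142
  t = 9.0000: CF_t = 74.000000, DF = 0.553170, PV = 40.934590
  t = 10.0000: CF_t = 1074.000000, DF = 0.517950, PV = 556.277833
Price P = sum_t PV_t = 1042.533862
First compute Macaulay numerator sum_t t * PV_t:
  t * PV_t at t = 1.0000: 69.288390
  t * PV_t at t = 2.0000: 129.753538
  t * PV_t at t = 3.0000: 182.238116
  t * PV_t at t = 4.0000: 227.513253
  t * PV_t at t = 5.0000: 266.284238
  t * PV_t at t = 6.0000: 299.195773
  t * PV_t at t = 7.0000: 326.836831
  t * PV_t at t = 8.0000: 349.745137
  t * PV_t at t = 9.0000: 368.411311
  t * PV_t at t = 10.0000: 5562.778333
Macaulay duration D = 7782.044921 / 1042.533862 = 7.464549
Modified duration = D / (1 + y/m) = 7.464549 / (1 + 0.068000) = 6.989278

Answer: Modified duration = 6.9893


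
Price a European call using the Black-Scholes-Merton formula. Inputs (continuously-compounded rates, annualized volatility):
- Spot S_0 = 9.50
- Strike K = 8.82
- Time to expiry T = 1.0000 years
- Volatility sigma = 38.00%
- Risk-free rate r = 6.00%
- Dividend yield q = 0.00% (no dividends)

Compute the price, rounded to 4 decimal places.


d1 = (ln(S/K) + (r - q + 0.5*sigma^2) * T) / (sigma * sqrt(T)) = 0.54334192
d2 = d1 - sigma * sqrt(T) = 0.16334192
exp(-rT) = 0.94176453; exp(-qT) = 1.00000000
C = S_0 * exp(-qT) * N(d1) - K * exp(-rT) * N(d2)
N(d1) = 0.70655280; N(d2) = 0.56487538
C = 9.5000 * 1.00000000 * 0.70655280 - 8.8200 * 0.94176453 * 0.56487538 = 2.0202

Answer: Price = 2.0202


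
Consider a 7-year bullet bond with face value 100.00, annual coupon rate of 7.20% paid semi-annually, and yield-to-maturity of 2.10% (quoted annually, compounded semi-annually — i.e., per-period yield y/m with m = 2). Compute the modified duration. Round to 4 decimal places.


Coupon per period c = face * coupon_rate / m = 3.600000
Periods per year m = 2; per-period yield y/m = 0.010500
Number of cashflows N = 14
Cashflows (t years, CF_t, discount factor 1/(1+y/m)^(m*t), PV):
  t = 0.5000: CF_t = 3.600000, DF = 0.989609, PV = 3.562593
  t = 1.0000: CF_t = 3.600000, DF = 0.979326, PV = 3.525574
  t = 1.5000: CF_t = 3.600000, DF = 0.969150, PV = 3.488940
  t = 2.0000: CF_t = 3.600000, DF = 0.959080, PV = 3.452687
  t = 2.5000: CF_t = 3.600000, DF = 0.949114, PV = 3.416811
  t = 3.0000: CF_t = 3.600000, DF = 0.939252, PV = 3.381307
  t = 3.5000: CF_t = 3.600000, DF = 0.929492, PV = 3.346172
  t = 4.0000: CF_t = 3.600000, DF = 0.919834, PV = 3.311402
  t = 4.5000: CF_t = 3.600000, DF = 0.910276, PV = 3.276994
  t = 5.0000: CF_t = 3.600000, DF = 0.900818, PV = 3.242943
  t = 5.5000: CF_t = 3.600000, DF = 0.891457, PV = 3.209246
  t = 6.0000: CF_t = 3.600000, DF = 0.882194, PV = 3.175899
  t = 6.5000: CF_t = 3.600000, DF = 0.873027, PV = 3.142899
  t = 7.0000: CF_t = 103.600000, DF = 0.863956, PV = 89.505826
Price P = sum_t PV_t = 133.039293
First compute Macaulay numerator sum_t t * PV_t:
  t * PV_t at t = 0.5000: 1.781296
  t * PV_t at t = 1.0000: 3.525574
  t * PV_t at t = 1.5000: 5.233411
  t * PV_t at t = 2.0000: 6.905374
  t * PV_t at t = 2.5000: 8.542027
  t * PV_t at t = 3.0000: 10.143921
  t * PV_t at t = 3.5000: 11.711602
  t * PV_t at t = 4.0000: 13.245610
  t * PV_t at t = 4.5000: 14.746473
  t * PV_t at t = 5.0000: 16.214715
  t * PV_t at t = 5.5000: 17.650853
  t * PV_t at t = 6.0000: 19.055394
  t * PV_t at t = 6.5000: 20.428841
  t * PV_t at t = 7.0000: 626.540783
Macaulay duration D = 775.725874 / 133.039293 = 5.830803
Modified duration = D / (1 + y/m) = 5.830803 / (1 + 0.010500) = 5.770215

Answer: Modified duration = 5.7702


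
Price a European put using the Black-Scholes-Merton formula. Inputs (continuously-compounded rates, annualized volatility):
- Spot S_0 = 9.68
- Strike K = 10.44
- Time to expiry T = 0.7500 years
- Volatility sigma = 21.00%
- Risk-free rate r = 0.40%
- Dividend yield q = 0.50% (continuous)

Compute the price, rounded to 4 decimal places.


d1 = (ln(S/K) + (r - q + 0.5*sigma^2) * T) / (sigma * sqrt(T)) = -0.32878823
d2 = d1 - sigma * sqrt(T) = -0.51065356
exp(-rT) = 0.99700450; exp(-qT) = 0.99625702
P = K * exp(-rT) * N(-d2) - S_0 * exp(-qT) * N(-d1)
N(-d1) = 0.62884212; N(-d2) = 0.69520317
P = 10.4400 * 0.99700450 * 0.69520317 - 9.6800 * 0.99625702 * 0.62884212 = 1.1718

Answer: Price = 1.1718


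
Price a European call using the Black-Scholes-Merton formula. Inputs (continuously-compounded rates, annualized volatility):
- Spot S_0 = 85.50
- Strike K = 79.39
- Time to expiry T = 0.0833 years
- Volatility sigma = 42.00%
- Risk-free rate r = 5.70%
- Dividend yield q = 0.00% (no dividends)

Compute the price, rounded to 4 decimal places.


Answer: Price = 8.0304

Derivation:
d1 = (ln(S/K) + (r - q + 0.5*sigma^2) * T) / (sigma * sqrt(T)) = 0.71143058
d2 = d1 - sigma * sqrt(T) = 0.59021127
exp(-rT) = 0.99526315; exp(-qT) = 1.00000000
C = S_0 * exp(-qT) * N(d1) - K * exp(-rT) * N(d2)
N(d1) = 0.76159127; N(d2) = 0.72247549
C = 85.5000 * 1.00000000 * 0.76159127 - 79.3900 * 0.99526315 * 0.72247549 = 8.0304


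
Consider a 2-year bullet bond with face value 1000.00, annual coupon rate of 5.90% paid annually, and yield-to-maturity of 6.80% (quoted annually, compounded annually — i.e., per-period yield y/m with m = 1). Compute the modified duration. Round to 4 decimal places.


Answer: Modified duration = 1.8201

Derivation:
Coupon per period c = face * coupon_rate / m = 59.000000
Periods per year m = 1; per-period yield y/m = 0.068000
Number of cashflows N = 2
Cashflows (t years, CF_t, discount factor 1/(1+y/m)^(m*t), PV):
  t = 1.0000: CF_t = 59.000000, DF = 0.936330, PV = 55.243446
  t = 2.0000: CF_t = 1059.000000, DF = 0.876713, PV = 928.439170
Price P = sum_t PV_t = 983.682616
First compute Macaulay numerator sum_t t * PV_t:
  t * PV_t at t = 1.0000: 55.243446
  t * PV_t at t = 2.0000: 1856.878340
Macaulay duration D = 1912.121786 / 983.682616 = 1.943840
Modified duration = D / (1 + y/m) = 1.943840 / (1 + 0.068000) = 1.820075


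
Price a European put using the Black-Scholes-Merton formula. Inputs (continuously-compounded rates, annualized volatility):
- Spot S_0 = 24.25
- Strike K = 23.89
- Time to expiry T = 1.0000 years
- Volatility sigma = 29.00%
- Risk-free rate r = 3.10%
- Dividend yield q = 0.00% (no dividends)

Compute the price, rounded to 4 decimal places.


d1 = (ln(S/K) + (r - q + 0.5*sigma^2) * T) / (sigma * sqrt(T)) = 0.30347123
d2 = d1 - sigma * sqrt(T) = 0.01347123
exp(-rT) = 0.96947557; exp(-qT) = 1.00000000
P = K * exp(-rT) * N(-d2) - S_0 * exp(-qT) * N(-d1)
N(-d1) = 0.38076539; N(-d2) = 0.49462592
P = 23.8900 * 0.96947557 * 0.49462592 - 24.2500 * 1.00000000 * 0.38076539 = 2.2224

Answer: Price = 2.2224


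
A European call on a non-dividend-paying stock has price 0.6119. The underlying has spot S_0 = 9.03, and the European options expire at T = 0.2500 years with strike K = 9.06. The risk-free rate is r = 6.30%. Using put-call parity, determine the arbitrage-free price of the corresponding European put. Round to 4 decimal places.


Answer: Put price = 0.5003

Derivation:
Put-call parity: C - P = S_0 * exp(-qT) - K * exp(-rT).
S_0 * exp(-qT) = 9.0300 * 1.00000000 = 9.03000000
K * exp(-rT) = 9.0600 * 0.98437338 = 8.91842285
P = C - S*exp(-qT) + K*exp(-rT)
P = 0.6119 - 9.03000000 + 8.91842285 = 0.5003


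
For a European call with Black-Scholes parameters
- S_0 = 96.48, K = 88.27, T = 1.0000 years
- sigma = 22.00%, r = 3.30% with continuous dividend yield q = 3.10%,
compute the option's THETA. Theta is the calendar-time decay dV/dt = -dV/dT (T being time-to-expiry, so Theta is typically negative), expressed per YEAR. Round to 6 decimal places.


d1 = 0.5233428816; d2 = 0.3033428816
phi(d1) = 0.3478853112; exp(-qT) = 0.9694755731; exp(-rT) = 0.9675385596
Theta = -S*exp(-qT)*phi(d1)*sigma/(2*sqrt(T)) - r*K*exp(-rT)*N(d2) + q*S*exp(-qT)*N(d1)
N(d1) = 0.6996321675; N(d2) = 0.6191857150; sqrt(T) = 1.0000000000
Term 1 = -96.4800 * 0.9694755731 * 0.3478853112 * 0.2200 / (2 * 1.0000000000) = -3.5793399101
Term 2 = -0.0330 * 88.2700 * 0.9675385596 * 0.6191857150 = -1.7450837599
Term 3 = 0.0310 * 96.4800 * 0.9694755731 * 0.6996321675 = 2.0286430098
Theta = -3.5793399101 + (-1.7450837599) + (2.0286430098) = -3.295781

Answer: Theta = -3.295781


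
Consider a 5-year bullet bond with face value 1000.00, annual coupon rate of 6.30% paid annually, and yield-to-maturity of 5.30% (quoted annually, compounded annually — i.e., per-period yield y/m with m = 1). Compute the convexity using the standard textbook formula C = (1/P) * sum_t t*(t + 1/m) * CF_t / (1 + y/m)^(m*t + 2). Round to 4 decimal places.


Answer: Convexity = 23.1453

Derivation:
Coupon per period c = face * coupon_rate / m = 63.000000
Periods per year m = 1; per-period yield y/m = 0.053000
Number of cashflows N = 5
Cashflows (t years, CF_t, discount factor 1/(1+y/m)^(m*t), PV):
  t = 1.0000: CF_t = 63.000000, DF = 0.949668, PV = 59.829060
  t = 2.0000: CF_t = 63.000000, DF = 0.901869, PV = 56.817721
  t = 3.0000: CF_t = 63.000000, DF = 0.856475, PV = 53.957949
  t = 4.0000: CF_t = 63.000000, DF = 0.813367, PV = 51.242117
  t = 5.0000: CF_t = 1063.000000, DF = 0.772428, PV = 821.091221
Price P = sum_t PV_t = 1042.938068
Convexity numerator sum_t t*(t + 1/m) * CF_t / (1+y/m)^(m*t + 2):
  t = 1.0000: term = 107.915899
  t = 2.0000: term = 307.452703
  t = 3.0000: term = 583.955751
  t = 4.0000: term = 924.273110
  t = 5.0000: term = 22215.491236
Convexity = (1/P) * sum = 24139.088698 / 1042.938068 = 23.145275


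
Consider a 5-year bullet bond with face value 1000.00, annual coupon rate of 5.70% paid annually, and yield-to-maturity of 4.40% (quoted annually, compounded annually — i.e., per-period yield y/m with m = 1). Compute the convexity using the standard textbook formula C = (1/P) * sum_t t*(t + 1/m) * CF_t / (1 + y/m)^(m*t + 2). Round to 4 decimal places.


Coupon per period c = face * coupon_rate / m = 57.000000
Periods per year m = 1; per-period yield y/m = 0.044000
Number of cashflows N = 5
Cashflows (t years, CF_t, discount factor 1/(1+y/m)^(m*t), PV):
  t = 1.0000: CF_t = 57.000000, DF = 0.957854, PV = 54.597701
  t = 2.0000: CF_t = 57.000000, DF = 0.917485, PV = 52.296649
  t = 3.0000: CF_t = 57.000000, DF = 0.878817, PV = 50.092575
  t = 4.0000: CF_t = 57.000000, DF = 0.841779, PV = 47.981394
  t = 5.0000: CF_t = 1057.000000, DF = 0.806302, PV = 852.260762
Price P = sum_t PV_t = 1057.229081
Convexity numerator sum_t t*(t + 1/m) * CF_t / (1+y/m)^(m*t + 2):
  t = 1.0000: term = 100.185151
  t = 2.0000: term = 287.888364
  t = 3.0000: term = 551.510275
  t = 4.0000: term = 880.444246
  t = 5.0000: term = 23458.095573
Convexity = (1/P) * sum = 25278.123609 / 1057.229081 = 23.909788

Answer: Convexity = 23.9098


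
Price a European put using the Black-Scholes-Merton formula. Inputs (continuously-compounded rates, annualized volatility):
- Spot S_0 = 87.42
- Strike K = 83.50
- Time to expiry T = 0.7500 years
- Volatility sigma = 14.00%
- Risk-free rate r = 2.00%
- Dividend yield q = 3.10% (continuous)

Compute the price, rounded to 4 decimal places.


Answer: Price = 2.6688

Derivation:
d1 = (ln(S/K) + (r - q + 0.5*sigma^2) * T) / (sigma * sqrt(T)) = 0.37096782
d2 = d1 - sigma * sqrt(T) = 0.24972426
exp(-rT) = 0.98511194; exp(-qT) = 0.97701820
P = K * exp(-rT) * N(-d2) - S_0 * exp(-qT) * N(-d1)
N(-d1) = 0.35533075; N(-d2) = 0.40140030
P = 83.5000 * 0.98511194 * 0.40140030 - 87.4200 * 0.97701820 * 0.35533075 = 2.6688


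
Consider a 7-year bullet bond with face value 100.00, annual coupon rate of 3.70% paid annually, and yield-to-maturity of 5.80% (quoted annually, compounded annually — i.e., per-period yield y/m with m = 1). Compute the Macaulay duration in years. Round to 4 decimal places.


Coupon per period c = face * coupon_rate / m = 3.700000
Periods per year m = 1; per-period yield y/m = 0.058000
Number of cashflows N = 7
Cashflows (t years, CF_t, discount factor 1/(1+y/m)^(m*t), PV):
  t = 1.0000: CF_t = 3.700000, DF = 0.945180, PV = 3.497164
  t = 2.0000: CF_t = 3.700000, DF = 0.893364, PV = 3.305448
  t = 3.0000: CF_t = 3.700000, DF = 0.844390, PV = 3.124242
  t = 4.0000: CF_t = 3.700000, DF = 0.798100, PV = 2.952970
  t = 5.0000: CF_t = 3.700000, DF = 0.754348, PV = 2.791087
  t = 6.0000: CF_t = 3.700000, DF = 0.712994, PV = 2.638079
  t = 7.0000: CF_t = 103.700000, DF = 0.673908, PV = 69.884214
Price P = sum_t PV_t = 88.193205
Macaulay numerator sum_t t * PV_t:
  t * PV_t at t = 1.0000: 3.497164
  t * PV_t at t = 2.0000: 6.610897
  t * PV_t at t = 3.0000: 9.372727
  t * PV_t at t = 4.0000: 11.811881
  t * PV_t at t = 5.0000: 13.955435
  t * PV_t at t = 6.0000: 15.828471
  t * PV_t at t = 7.0000: 489.189495
Macaulay duration D = (sum_t t * PV_t) / P = 550.266071 / 88.193205 = 6.239325

Answer: Macaulay duration = 6.2393 years


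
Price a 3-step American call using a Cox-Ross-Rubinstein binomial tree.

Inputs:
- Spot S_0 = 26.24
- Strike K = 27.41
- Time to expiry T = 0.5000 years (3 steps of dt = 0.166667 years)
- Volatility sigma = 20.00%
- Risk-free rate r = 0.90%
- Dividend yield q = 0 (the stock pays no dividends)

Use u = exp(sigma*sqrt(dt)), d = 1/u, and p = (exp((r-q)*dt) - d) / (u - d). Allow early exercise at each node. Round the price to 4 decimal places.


dt = T/N = 0.166667
u = exp(sigma*sqrt(dt)) = 1.085076; d = 1/u = 0.921595
p = (exp((r-q)*dt) - d) / (u - d) = 0.488781
Discount per step: exp(-r*dt) = 0.998501
Stock lattice S(k, i) with i counting down-moves:
  k=0: S(0,0) = 26.2400
  k=1: S(1,0) = 28.4724; S(1,1) = 24.1826
  k=2: S(2,0) = 30.8947; S(2,1) = 26.2400; S(2,2) = 22.2866
  k=3: S(3,0) = 33.5231; S(3,1) = 28.4724; S(3,2) = 24.1826; S(3,3) = 20.5392
Terminal payoffs V(N, i) = max(S_T - K, 0):
  V(3,0) = 6.113073; V(3,1) = 1.062384; V(3,2) = 0.000000; V(3,3) = 0.000000
Backward induction: V(k, i) = exp(-r*dt) * [p * V(k+1, i) + (1-p) * V(k+1, i+1)]; then take max(V_cont, immediate exercise) for American.
  V(2,0) = exp(-r*dt) * [p*6.113073 + (1-p)*1.062384] = 3.525773; exercise = 3.484689; V(2,0) = max -> 3.525773
  V(2,1) = exp(-r*dt) * [p*1.062384 + (1-p)*0.000000] = 0.518495; exercise = 0.000000; V(2,1) = max -> 0.518495
  V(2,2) = exp(-r*dt) * [p*0.000000 + (1-p)*0.000000] = 0.000000; exercise = 0.000000; V(2,2) = max -> 0.000000
  V(1,0) = exp(-r*dt) * [p*3.525773 + (1-p)*0.518495] = 1.985415; exercise = 1.062384; V(1,0) = max -> 1.985415
  V(1,1) = exp(-r*dt) * [p*0.518495 + (1-p)*0.000000] = 0.253051; exercise = 0.000000; V(1,1) = max -> 0.253051
  V(0,0) = exp(-r*dt) * [p*1.985415 + (1-p)*0.253051] = 1.098149; exercise = 0.000000; V(0,0) = max -> 1.098149

Answer: Price = V(0,0) = 1.0981


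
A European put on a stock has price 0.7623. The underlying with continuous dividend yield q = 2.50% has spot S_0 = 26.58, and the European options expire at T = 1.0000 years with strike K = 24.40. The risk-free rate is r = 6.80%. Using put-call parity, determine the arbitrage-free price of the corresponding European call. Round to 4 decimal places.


Put-call parity: C - P = S_0 * exp(-qT) - K * exp(-rT).
S_0 * exp(-qT) = 26.5800 * 0.97530991 = 25.92373746
K * exp(-rT) = 24.4000 * 0.93426047 = 22.79595556
C = P + S*exp(-qT) - K*exp(-rT)
C = 0.7623 + 25.92373746 - 22.79595556 = 3.8901

Answer: Call price = 3.8901


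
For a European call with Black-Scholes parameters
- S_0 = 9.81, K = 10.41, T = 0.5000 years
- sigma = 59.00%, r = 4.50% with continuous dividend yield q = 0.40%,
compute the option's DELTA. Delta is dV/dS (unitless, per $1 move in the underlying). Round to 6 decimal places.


Answer: Delta = 0.544861

Derivation:
d1 = 0.1154391153; d2 = -0.3017538856
phi(d1) = 0.3962929265; exp(-qT) = 0.9980019987; exp(-rT) = 0.9777512372
N(d1) = 0.5459514617
Delta = exp(-qT) * N(d1) = 0.9980019987 * 0.5459514617 = 0.544861


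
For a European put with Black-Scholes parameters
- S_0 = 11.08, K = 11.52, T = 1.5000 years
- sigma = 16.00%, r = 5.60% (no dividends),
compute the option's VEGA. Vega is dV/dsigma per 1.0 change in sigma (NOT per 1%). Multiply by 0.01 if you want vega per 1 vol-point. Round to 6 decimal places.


d1 = 0.3279102629; d2 = 0.1319510835
phi(d1) = 0.3780604772; exp(-qT) = 1.0000000000; exp(-rT) = 0.9194312561
Vega = S * exp(-qT) * phi(d1) * sqrt(T) = 11.0800 * 1.0000000000 * 0.3780604772 * 1.2247448714 = 5.130346

Answer: Vega = 5.130346


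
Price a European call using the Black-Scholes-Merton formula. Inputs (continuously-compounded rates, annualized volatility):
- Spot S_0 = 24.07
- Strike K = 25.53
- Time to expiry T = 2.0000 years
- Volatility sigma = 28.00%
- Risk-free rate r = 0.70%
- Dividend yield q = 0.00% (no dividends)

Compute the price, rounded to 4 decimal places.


Answer: Price = 3.3364

Derivation:
d1 = (ln(S/K) + (r - q + 0.5*sigma^2) * T) / (sigma * sqrt(T)) = 0.08463063
d2 = d1 - sigma * sqrt(T) = -0.31134917
exp(-rT) = 0.98609754; exp(-qT) = 1.00000000
C = S_0 * exp(-qT) * N(d1) - K * exp(-rT) * N(d2)
N(d1) = 0.53372248; N(d2) = 0.37776760
C = 24.0700 * 1.00000000 * 0.53372248 - 25.5300 * 0.98609754 * 0.37776760 = 3.3364


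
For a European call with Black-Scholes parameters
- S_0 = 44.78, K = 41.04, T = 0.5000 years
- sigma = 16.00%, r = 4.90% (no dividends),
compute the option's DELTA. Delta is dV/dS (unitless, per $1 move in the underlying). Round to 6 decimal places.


d1 = 1.0439937561; d2 = 0.9308566711
phi(d1) = 0.2313323138; exp(-qT) = 1.0000000000; exp(-rT) = 0.9757976889
N(d1) = 0.8517558608
Delta = exp(-qT) * N(d1) = 1.0000000000 * 0.8517558608 = 0.851756

Answer: Delta = 0.851756


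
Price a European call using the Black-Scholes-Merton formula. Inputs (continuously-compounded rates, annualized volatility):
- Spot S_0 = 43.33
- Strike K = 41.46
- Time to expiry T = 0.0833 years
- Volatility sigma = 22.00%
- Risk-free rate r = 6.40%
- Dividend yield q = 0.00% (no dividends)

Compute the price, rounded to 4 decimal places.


Answer: Price = 2.4253

Derivation:
d1 = (ln(S/K) + (r - q + 0.5*sigma^2) * T) / (sigma * sqrt(T)) = 0.81049718
d2 = d1 - sigma * sqrt(T) = 0.74700136
exp(-rT) = 0.99468299; exp(-qT) = 1.00000000
C = S_0 * exp(-qT) * N(d1) - K * exp(-rT) * N(d2)
N(d1) = 0.79117276; N(d2) = 0.77246863
C = 43.3300 * 1.00000000 * 0.79117276 - 41.4600 * 0.99468299 * 0.77246863 = 2.4253


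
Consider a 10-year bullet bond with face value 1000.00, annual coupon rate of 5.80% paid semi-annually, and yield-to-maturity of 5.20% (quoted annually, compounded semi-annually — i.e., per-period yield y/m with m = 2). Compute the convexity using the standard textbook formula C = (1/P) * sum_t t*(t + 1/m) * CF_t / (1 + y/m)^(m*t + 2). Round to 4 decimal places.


Answer: Convexity = 70.8361

Derivation:
Coupon per period c = face * coupon_rate / m = 29.000000
Periods per year m = 2; per-period yield y/m = 0.026000
Number of cashflows N = 20
Cashflows (t years, CF_t, discount factor 1/(1+y/m)^(m*t), PV):
  t = 0.5000: CF_t = 29.000000, DF = 0.974659, PV = 28.265107
  t = 1.0000: CF_t = 29.000000, DF = 0.949960, PV = 27.548837
  t = 1.5000: CF_t = 29.000000, DF = 0.925887, PV = 26.850719
  t = 2.0000: CF_t = 29.000000, DF = 0.902424, PV = 26.170291
  t = 2.5000: CF_t = 29.000000, DF = 0.879555, PV = 25.507106
  t = 3.0000: CF_t = 29.000000, DF = 0.857266, PV = 24.860727
  t = 3.5000: CF_t = 29.000000, DF = 0.835542, PV = 24.230729
  t = 4.0000: CF_t = 29.000000, DF = 0.814369, PV = 23.616694
  t = 4.5000: CF_t = 29.000000, DF = 0.793732, PV = 23.018221
  t = 5.0000: CF_t = 29.000000, DF = 0.773618, PV = 22.434913
  t = 5.5000: CF_t = 29.000000, DF = 0.754013, PV = 21.866387
  t = 6.0000: CF_t = 29.000000, DF = 0.734906, PV = 21.312268
  t = 6.5000: CF_t = 29.000000, DF = 0.716282, PV = 20.772191
  t = 7.0000: CF_t = 29.000000, DF = 0.698131, PV = 20.245800
  t = 7.5000: CF_t = 29.000000, DF = 0.680440, PV = 19.732749
  t = 8.0000: CF_t = 29.000000, DF = 0.663197, PV = 19.232699
  t = 8.5000: CF_t = 29.000000, DF = 0.646390, PV = 18.745320
  t = 9.0000: CF_t = 29.000000, DF = 0.630010, PV = 18.270293
  t = 9.5000: CF_t = 29.000000, DF = 0.614045, PV = 17.807303
  t = 10.0000: CF_t = 1029.000000, DF = 0.598484, PV = 615.840376
Price P = sum_t PV_t = 1046.328731
Convexity numerator sum_t t*(t + 1/m) * CF_t / (1+y/m)^(m*t + 2):
  t = 0.5000: term = 13.425359
  t = 1.0000: term = 39.255437
  t = 1.5000: term = 76.521319
  t = 2.0000: term = 124.303637
  t = 2.5000: term = 181.730464
  t = 3.0000: term = 247.975292
  t = 3.5000: term = 322.255091
  t = 4.0000: term = 403.828434
  t = 4.5000: term = 491.993707
  t = 5.0000: term = 586.087370
  t = 5.5000: term = 685.482304
  t = 6.0000: term = 789.586209
  t = 6.5000: term = 897.840068
  t = 7.0000: term = 1009.716676
  t = 7.5000: term = 1124.719216
  t = 8.0000: term = 1242.379900
  t = 8.5000: term = 1362.258663
  t = 9.0000: term = 1483.941898
  t = 9.5000: term = 1607.041259
  t = 10.0000: term = 61427.485314
Convexity = (1/P) * sum = 74117.827618 / 1046.328731 = 70.836082


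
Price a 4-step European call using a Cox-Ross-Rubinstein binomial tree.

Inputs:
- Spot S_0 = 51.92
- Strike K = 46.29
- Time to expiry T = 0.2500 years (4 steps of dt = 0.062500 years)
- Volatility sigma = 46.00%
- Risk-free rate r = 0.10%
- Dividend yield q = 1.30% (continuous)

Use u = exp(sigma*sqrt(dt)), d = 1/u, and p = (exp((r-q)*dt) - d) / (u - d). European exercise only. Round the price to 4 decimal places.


dt = T/N = 0.062500
u = exp(sigma*sqrt(dt)) = 1.121873; d = 1/u = 0.891366
p = (exp((r-q)*dt) - d) / (u - d) = 0.468029
Discount per step: exp(-r*dt) = 0.999938
Stock lattice S(k, i) with i counting down-moves:
  k=0: S(0,0) = 51.9200
  k=1: S(1,0) = 58.2477; S(1,1) = 46.2797
  k=2: S(2,0) = 65.3465; S(2,1) = 51.9200; S(2,2) = 41.2522
  k=3: S(3,0) = 73.3105; S(3,1) = 58.2477; S(3,2) = 46.2797; S(3,3) = 36.7708
  k=4: S(4,0) = 82.2451; S(4,1) = 65.3465; S(4,2) = 51.9200; S(4,3) = 41.2522; S(4,4) = 32.7762
Terminal payoffs V(N, i) = max(S_T - K, 0):
  V(4,0) = 35.955121; V(4,1) = 19.056513; V(4,2) = 5.630000; V(4,3) = 0.000000; V(4,4) = 0.000000
Backward induction: V(k, i) = exp(-r*dt) * [p * V(k+1, i) + (1-p) * V(k+1, i+1)].
  V(3,0) = exp(-r*dt) * [p*35.955121 + (1-p)*19.056513] = 26.963869
  V(3,1) = exp(-r*dt) * [p*19.056513 + (1-p)*5.630000] = 11.913255
  V(3,2) = exp(-r*dt) * [p*5.630000 + (1-p)*0.000000] = 2.634840
  V(3,3) = exp(-r*dt) * [p*0.000000 + (1-p)*0.000000] = 0.000000
  V(2,0) = exp(-r*dt) * [p*26.963869 + (1-p)*11.913255] = 18.956197
  V(2,1) = exp(-r*dt) * [p*11.913255 + (1-p)*2.634840] = 6.976973
  V(2,2) = exp(-r*dt) * [p*2.634840 + (1-p)*0.000000] = 1.233105
  V(1,0) = exp(-r*dt) * [p*18.956197 + (1-p)*6.976973] = 12.582812
  V(1,1) = exp(-r*dt) * [p*6.976973 + (1-p)*1.233105] = 3.921157
  V(0,0) = exp(-r*dt) * [p*12.582812 + (1-p)*3.921157] = 7.974566

Answer: Price = V(0,0) = 7.9746


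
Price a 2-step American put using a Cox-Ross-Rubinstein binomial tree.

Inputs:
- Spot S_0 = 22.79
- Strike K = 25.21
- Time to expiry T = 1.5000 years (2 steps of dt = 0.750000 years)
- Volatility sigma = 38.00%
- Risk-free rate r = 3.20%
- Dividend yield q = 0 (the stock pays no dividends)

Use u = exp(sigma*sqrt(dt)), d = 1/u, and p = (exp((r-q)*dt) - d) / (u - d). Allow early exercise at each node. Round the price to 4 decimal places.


dt = T/N = 0.750000
u = exp(sigma*sqrt(dt)) = 1.389702; d = 1/u = 0.719579
p = (exp((r-q)*dt) - d) / (u - d) = 0.454710
Discount per step: exp(-r*dt) = 0.976286
Stock lattice S(k, i) with i counting down-moves:
  k=0: S(0,0) = 22.7900
  k=1: S(1,0) = 31.6713; S(1,1) = 16.3992
  k=2: S(2,0) = 44.0137; S(2,1) = 22.7900; S(2,2) = 11.8005
Terminal payoffs V(N, i) = max(K - S_T, 0):
  V(2,0) = 0.000000; V(2,1) = 2.420000; V(2,2) = 13.409493
Backward induction: V(k, i) = exp(-r*dt) * [p * V(k+1, i) + (1-p) * V(k+1, i+1)]; then take max(V_cont, immediate exercise) for American.
  V(1,0) = exp(-r*dt) * [p*0.000000 + (1-p)*2.420000] = 1.288309; exercise = 0.000000; V(1,0) = max -> 1.288309
  V(1,1) = exp(-r*dt) * [p*2.420000 + (1-p)*13.409493] = 8.212969; exercise = 8.810806; V(1,1) = max -> 8.810806
  V(0,0) = exp(-r*dt) * [p*1.288309 + (1-p)*8.810806] = 5.262428; exercise = 2.420000; V(0,0) = max -> 5.262428

Answer: Price = V(0,0) = 5.2624


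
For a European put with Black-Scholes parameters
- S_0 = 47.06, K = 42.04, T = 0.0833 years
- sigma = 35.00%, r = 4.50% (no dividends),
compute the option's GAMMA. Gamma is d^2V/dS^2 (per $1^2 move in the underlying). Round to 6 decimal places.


Answer: Gamma = 0.040638

Derivation:
d1 = 1.2042879991; d2 = 1.1032719113
phi(d1) = 0.1931876417; exp(-qT) = 1.0000000000; exp(-rT) = 0.9962585169
Gamma = exp(-qT) * phi(d1) / (S * sigma * sqrt(T)) = 1.0000000000 * 0.1931876417 / (47.0600 * 0.3500 * 0.2886173938) = 0.040638


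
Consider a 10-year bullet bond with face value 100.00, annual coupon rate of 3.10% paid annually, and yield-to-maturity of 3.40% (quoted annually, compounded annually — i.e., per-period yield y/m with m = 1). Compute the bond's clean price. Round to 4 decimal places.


Answer: Price = 97.4924

Derivation:
Coupon per period c = face * coupon_rate / m = 3.100000
Periods per year m = 1; per-period yield y/m = 0.034000
Number of cashflows N = 10
Cashflows (t years, CF_t, discount factor 1/(1+y/m)^(m*t), PV):
  t = 1.0000: CF_t = 3.100000, DF = 0.967118, PV = 2.998066
  t = 2.0000: CF_t = 3.100000, DF = 0.935317, PV = 2.899483
  t = 3.0000: CF_t = 3.100000, DF = 0.904562, PV = 2.804142
  t = 4.0000: CF_t = 3.100000, DF = 0.874818, PV = 2.711937
  t = 5.0000: CF_t = 3.100000, DF = 0.846052, PV = 2.622763
  t = 6.0000: CF_t = 3.100000, DF = 0.818233, PV = 2.536521
  t = 7.0000: CF_t = 3.100000, DF = 0.791327, PV = 2.453115
  t = 8.0000: CF_t = 3.100000, DF = 0.765307, PV = 2.372452
  t = 9.0000: CF_t = 3.100000, DF = 0.740142, PV = 2.294441
  t = 10.0000: CF_t = 103.100000, DF = 0.715805, PV = 73.799476
Price P = sum_t PV_t = 97.492395


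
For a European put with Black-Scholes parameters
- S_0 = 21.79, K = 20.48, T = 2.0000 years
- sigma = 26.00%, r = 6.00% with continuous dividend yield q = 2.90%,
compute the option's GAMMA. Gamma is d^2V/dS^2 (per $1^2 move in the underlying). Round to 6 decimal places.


d1 = 0.5210896928; d2 = 0.1533941665
phi(d1) = 0.3482948920; exp(-qT) = 0.9436499474; exp(-rT) = 0.8869204367
Gamma = exp(-qT) * phi(d1) / (S * sigma * sqrt(T)) = 0.9436499474 * 0.3482948920 / (21.7900 * 0.2600 * 1.4142135624) = 0.041022

Answer: Gamma = 0.041022


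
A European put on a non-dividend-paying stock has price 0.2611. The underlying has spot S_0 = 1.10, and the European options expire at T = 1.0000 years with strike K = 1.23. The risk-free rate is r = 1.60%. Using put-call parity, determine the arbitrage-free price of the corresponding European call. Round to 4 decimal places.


Answer: Call price = 0.1506

Derivation:
Put-call parity: C - P = S_0 * exp(-qT) - K * exp(-rT).
S_0 * exp(-qT) = 1.1000 * 1.00000000 = 1.10000000
K * exp(-rT) = 1.2300 * 0.98412732 = 1.21047660
C = P + S*exp(-qT) - K*exp(-rT)
C = 0.2611 + 1.10000000 - 1.21047660 = 0.1506


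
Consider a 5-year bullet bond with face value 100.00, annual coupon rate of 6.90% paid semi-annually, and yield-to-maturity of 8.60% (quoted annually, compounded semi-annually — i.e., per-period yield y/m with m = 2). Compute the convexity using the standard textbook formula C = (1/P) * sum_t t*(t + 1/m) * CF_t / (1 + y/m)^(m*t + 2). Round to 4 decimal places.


Answer: Convexity = 20.5136

Derivation:
Coupon per period c = face * coupon_rate / m = 3.450000
Periods per year m = 2; per-period yield y/m = 0.043000
Number of cashflows N = 10
Cashflows (t years, CF_t, discount factor 1/(1+y/m)^(m*t), PV):
  t = 0.5000: CF_t = 3.450000, DF = 0.958773, PV = 3.307766
  t = 1.0000: CF_t = 3.450000, DF = 0.919245, PV = 3.171396
  t = 1.5000: CF_t = 3.450000, DF = 0.881347, PV = 3.040648
  t = 2.0000: CF_t = 3.450000, DF = 0.845012, PV = 2.915291
  t = 2.5000: CF_t = 3.450000, DF = 0.810174, PV = 2.795101
  t = 3.0000: CF_t = 3.450000, DF = 0.776773, PV = 2.679867
  t = 3.5000: CF_t = 3.450000, DF = 0.744749, PV = 2.569384
  t = 4.0000: CF_t = 3.450000, DF = 0.714045, PV = 2.463455
  t = 4.5000: CF_t = 3.450000, DF = 0.684607, PV = 2.361894
  t = 5.0000: CF_t = 103.450000, DF = 0.656382, PV = 67.902757
Price P = sum_t PV_t = 93.207559
Convexity numerator sum_t t*(t + 1/m) * CF_t / (1+y/m)^(m*t + 2):
  t = 0.5000: term = 1.520324
  t = 1.0000: term = 4.372936
  t = 1.5000: term = 8.385304
  t = 2.0000: term = 13.399335
  t = 2.5000: term = 19.270376
  t = 3.0000: term = 25.866277
  t = 3.5000: term = 33.066510
  t = 4.0000: term = 40.761346
  t = 4.5000: term = 48.851086
  t = 5.0000: term = 1716.530354
Convexity = (1/P) * sum = 1912.023848 / 93.207559 = 20.513614


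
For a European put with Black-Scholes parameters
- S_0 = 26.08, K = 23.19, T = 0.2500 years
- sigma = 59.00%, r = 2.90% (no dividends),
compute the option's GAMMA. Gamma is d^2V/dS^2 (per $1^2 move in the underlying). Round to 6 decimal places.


Answer: Gamma = 0.044074

Derivation:
d1 = 0.5702036806; d2 = 0.2752036806
phi(d1) = 0.3390849368; exp(-qT) = 1.0000000000; exp(-rT) = 0.9927762179
Gamma = exp(-qT) * phi(d1) / (S * sigma * sqrt(T)) = 1.0000000000 * 0.3390849368 / (26.0800 * 0.5900 * 0.5000000000) = 0.044074


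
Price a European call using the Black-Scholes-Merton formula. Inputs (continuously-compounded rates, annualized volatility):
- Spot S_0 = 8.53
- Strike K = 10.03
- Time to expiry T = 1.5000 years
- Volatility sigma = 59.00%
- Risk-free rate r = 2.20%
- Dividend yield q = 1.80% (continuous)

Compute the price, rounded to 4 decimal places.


Answer: Price = 1.8956

Derivation:
d1 = (ln(S/K) + (r - q + 0.5*sigma^2) * T) / (sigma * sqrt(T)) = 0.14542463
d2 = d1 - sigma * sqrt(T) = -0.57717485
exp(-rT) = 0.96753856; exp(-qT) = 0.97336124
C = S_0 * exp(-qT) * N(d1) - K * exp(-rT) * N(d2)
N(d1) = 0.55781219; N(d2) = 0.28191067
C = 8.5300 * 0.97336124 * 0.55781219 - 10.0300 * 0.96753856 * 0.28191067 = 1.8956


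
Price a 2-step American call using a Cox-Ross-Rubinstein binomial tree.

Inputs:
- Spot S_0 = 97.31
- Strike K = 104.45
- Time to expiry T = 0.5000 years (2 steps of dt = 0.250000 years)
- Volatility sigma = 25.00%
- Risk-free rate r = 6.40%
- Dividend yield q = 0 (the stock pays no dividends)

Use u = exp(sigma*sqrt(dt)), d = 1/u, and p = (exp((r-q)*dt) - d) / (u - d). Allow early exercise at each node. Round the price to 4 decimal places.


Answer: Price = V(0,0) = 5.6429

Derivation:
dt = T/N = 0.250000
u = exp(sigma*sqrt(dt)) = 1.133148; d = 1/u = 0.882497
p = (exp((r-q)*dt) - d) / (u - d) = 0.533138
Discount per step: exp(-r*dt) = 0.984127
Stock lattice S(k, i) with i counting down-moves:
  k=0: S(0,0) = 97.3100
  k=1: S(1,0) = 110.2667; S(1,1) = 85.8758
  k=2: S(2,0) = 124.9485; S(2,1) = 97.3100; S(2,2) = 75.7851
Terminal payoffs V(N, i) = max(S_T - K, 0):
  V(2,0) = 20.498513; V(2,1) = 0.000000; V(2,2) = 0.000000
Backward induction: V(k, i) = exp(-r*dt) * [p * V(k+1, i) + (1-p) * V(k+1, i+1)]; then take max(V_cont, immediate exercise) for American.
  V(1,0) = exp(-r*dt) * [p*20.498513 + (1-p)*0.000000] = 10.755065; exercise = 5.816676; V(1,0) = max -> 10.755065
  V(1,1) = exp(-r*dt) * [p*0.000000 + (1-p)*0.000000] = 0.000000; exercise = 0.000000; V(1,1) = max -> 0.000000
  V(0,0) = exp(-r*dt) * [p*10.755065 + (1-p)*0.000000] = 5.642917; exercise = 0.000000; V(0,0) = max -> 5.642917


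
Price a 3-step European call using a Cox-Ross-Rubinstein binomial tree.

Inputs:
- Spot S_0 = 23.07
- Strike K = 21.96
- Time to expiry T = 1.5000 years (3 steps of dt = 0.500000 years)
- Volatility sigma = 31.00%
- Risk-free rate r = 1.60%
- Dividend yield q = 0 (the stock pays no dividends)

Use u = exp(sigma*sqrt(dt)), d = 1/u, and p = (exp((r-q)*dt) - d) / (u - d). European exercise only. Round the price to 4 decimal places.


dt = T/N = 0.500000
u = exp(sigma*sqrt(dt)) = 1.245084; d = 1/u = 0.803159
p = (exp((r-q)*dt) - d) / (u - d) = 0.463593
Discount per step: exp(-r*dt) = 0.992032
Stock lattice S(k, i) with i counting down-moves:
  k=0: S(0,0) = 23.0700
  k=1: S(1,0) = 28.7241; S(1,1) = 18.5289
  k=2: S(2,0) = 35.7639; S(2,1) = 23.0700; S(2,2) = 14.8816
  k=3: S(3,0) = 44.5291; S(3,1) = 28.7241; S(3,2) = 18.5289; S(3,3) = 11.9523
Terminal payoffs V(N, i) = max(S_T - K, 0):
  V(3,0) = 22.569076; V(3,1) = 6.764091; V(3,2) = 0.000000; V(3,3) = 0.000000
Backward induction: V(k, i) = exp(-r*dt) * [p * V(k+1, i) + (1-p) * V(k+1, i+1)].
  V(2,0) = exp(-r*dt) * [p*22.569076 + (1-p)*6.764091] = 13.978889
  V(2,1) = exp(-r*dt) * [p*6.764091 + (1-p)*0.000000] = 3.110798
  V(2,2) = exp(-r*dt) * [p*0.000000 + (1-p)*0.000000] = 0.000000
  V(1,0) = exp(-r*dt) * [p*13.978889 + (1-p)*3.110798] = 8.084233
  V(1,1) = exp(-r*dt) * [p*3.110798 + (1-p)*0.000000] = 1.430652
  V(0,0) = exp(-r*dt) * [p*8.084233 + (1-p)*1.430652] = 4.479227

Answer: Price = V(0,0) = 4.4792


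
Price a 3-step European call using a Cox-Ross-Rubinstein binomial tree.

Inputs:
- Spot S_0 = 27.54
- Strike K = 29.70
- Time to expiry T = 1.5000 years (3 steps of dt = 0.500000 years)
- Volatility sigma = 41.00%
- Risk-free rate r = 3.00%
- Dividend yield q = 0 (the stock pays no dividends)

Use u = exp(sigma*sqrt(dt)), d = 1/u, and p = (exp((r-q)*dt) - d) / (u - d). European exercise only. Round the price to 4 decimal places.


Answer: Price = V(0,0) = 5.5071

Derivation:
dt = T/N = 0.500000
u = exp(sigma*sqrt(dt)) = 1.336312; d = 1/u = 0.748328
p = (exp((r-q)*dt) - d) / (u - d) = 0.453728
Discount per step: exp(-r*dt) = 0.985112
Stock lattice S(k, i) with i counting down-moves:
  k=0: S(0,0) = 27.5400
  k=1: S(1,0) = 36.8020; S(1,1) = 20.6090
  k=2: S(2,0) = 49.1790; S(2,1) = 27.5400; S(2,2) = 15.4223
  k=3: S(3,0) = 65.7185; S(3,1) = 36.8020; S(3,2) = 20.6090; S(3,3) = 11.5409
Terminal payoffs V(N, i) = max(S_T - K, 0):
  V(3,0) = 36.018524; V(3,1) = 7.102040; V(3,2) = 0.000000; V(3,3) = 0.000000
Backward induction: V(k, i) = exp(-r*dt) * [p * V(k+1, i) + (1-p) * V(k+1, i+1)].
  V(2,0) = exp(-r*dt) * [p*36.018524 + (1-p)*7.102040] = 19.921193
  V(2,1) = exp(-r*dt) * [p*7.102040 + (1-p)*0.000000] = 3.174420
  V(2,2) = exp(-r*dt) * [p*0.000000 + (1-p)*0.000000] = 0.000000
  V(1,0) = exp(-r*dt) * [p*19.921193 + (1-p)*3.174420] = 10.612515
  V(1,1) = exp(-r*dt) * [p*3.174420 + (1-p)*0.000000] = 1.418880
  V(0,0) = exp(-r*dt) * [p*10.612515 + (1-p)*1.418880] = 5.507063


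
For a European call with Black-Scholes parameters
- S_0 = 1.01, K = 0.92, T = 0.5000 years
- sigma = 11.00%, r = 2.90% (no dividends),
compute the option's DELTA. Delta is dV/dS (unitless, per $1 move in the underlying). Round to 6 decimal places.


d1 = 1.4252307976; d2 = 1.3474490517
phi(d1) = 0.1444849475; exp(-qT) = 1.0000000000; exp(-rT) = 0.9856046187
N(d1) = 0.9229547517
Delta = exp(-qT) * N(d1) = 1.0000000000 * 0.9229547517 = 0.922955

Answer: Delta = 0.922955


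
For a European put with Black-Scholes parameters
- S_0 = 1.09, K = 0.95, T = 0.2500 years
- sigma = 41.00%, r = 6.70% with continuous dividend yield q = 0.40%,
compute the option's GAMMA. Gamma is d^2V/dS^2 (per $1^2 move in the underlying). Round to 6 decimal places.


d1 = 0.8499194665; d2 = 0.6449194665
phi(d1) = 0.2780039149; exp(-qT) = 0.9990004998; exp(-rT) = 0.9833895013
Gamma = exp(-qT) * phi(d1) / (S * sigma * sqrt(T)) = 0.9990004998 * 0.2780039149 / (1.0900 * 0.4100 * 0.5000000000) = 1.242900

Answer: Gamma = 1.242900


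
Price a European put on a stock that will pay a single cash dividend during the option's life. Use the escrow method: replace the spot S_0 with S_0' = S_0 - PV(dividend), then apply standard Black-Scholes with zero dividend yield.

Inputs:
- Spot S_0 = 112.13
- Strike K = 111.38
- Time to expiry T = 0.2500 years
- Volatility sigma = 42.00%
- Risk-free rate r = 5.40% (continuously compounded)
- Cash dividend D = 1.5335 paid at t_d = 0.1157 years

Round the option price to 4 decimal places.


PV(D) = D * exp(-r * t_d) = 1.5335 * 0.99377168 = 1.52394887
S_0' = S_0 - PV(D) = 112.1300 - 1.52394887 = 110.60605113
d1 = (ln(S_0'/K) + (r + sigma^2/2)*T) / (sigma*sqrt(T)) = 0.13608105
d2 = d1 - sigma*sqrt(T) = -0.07391895
exp(-rT) = 0.98659072
N(-d1) = 0.44587860; N(-d2) = 0.52946256
P = K * exp(-rT) * N(-d2) - S_0' * N(-d1) = 111.3800 * 0.98659072 * 0.52946256 - 110.60605113 * 0.44587860 = 8.8639

Answer: Price = 8.8639


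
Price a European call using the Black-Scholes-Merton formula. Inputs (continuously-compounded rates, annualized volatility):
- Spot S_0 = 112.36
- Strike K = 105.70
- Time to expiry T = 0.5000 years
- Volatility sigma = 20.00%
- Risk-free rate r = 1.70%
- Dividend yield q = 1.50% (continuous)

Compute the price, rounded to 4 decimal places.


Answer: Price = 10.0323

Derivation:
d1 = (ln(S/K) + (r - q + 0.5*sigma^2) * T) / (sigma * sqrt(T)) = 0.50984598
d2 = d1 - sigma * sqrt(T) = 0.36842462
exp(-rT) = 0.99153602; exp(-qT) = 0.99252805
C = S_0 * exp(-qT) * N(d1) - K * exp(-rT) * N(d2)
N(d1) = 0.69492031; N(d2) = 0.64372168
C = 112.3600 * 0.99252805 * 0.69492031 - 105.7000 * 0.99153602 * 0.64372168 = 10.0323


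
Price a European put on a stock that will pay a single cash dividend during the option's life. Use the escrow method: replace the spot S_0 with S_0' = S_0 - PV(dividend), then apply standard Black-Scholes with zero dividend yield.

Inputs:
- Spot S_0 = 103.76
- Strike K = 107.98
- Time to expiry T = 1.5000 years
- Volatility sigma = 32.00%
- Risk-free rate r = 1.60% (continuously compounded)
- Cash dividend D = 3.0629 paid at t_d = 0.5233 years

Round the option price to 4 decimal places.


Answer: Price = 18.4680

Derivation:
PV(D) = D * exp(-r * t_d) = 3.0629 * 0.99166215 = 3.03736201
S_0' = S_0 - PV(D) = 103.7600 - 3.03736201 = 100.72263799
d1 = (ln(S_0'/K) + (r + sigma^2/2)*T) / (sigma*sqrt(T)) = 0.07967107
d2 = d1 - sigma*sqrt(T) = -0.31224729
exp(-rT) = 0.97628571
N(-d1) = 0.46824943; N(-d2) = 0.62257370
P = K * exp(-rT) * N(-d2) - S_0' * N(-d1) = 107.9800 * 0.97628571 * 0.62257370 - 100.72263799 * 0.46824943 = 18.4680


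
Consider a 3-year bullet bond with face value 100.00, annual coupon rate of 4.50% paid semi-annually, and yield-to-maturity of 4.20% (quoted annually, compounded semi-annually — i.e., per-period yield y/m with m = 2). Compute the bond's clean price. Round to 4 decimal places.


Answer: Price = 100.8374

Derivation:
Coupon per period c = face * coupon_rate / m = 2.250000
Periods per year m = 2; per-period yield y/m = 0.021000
Number of cashflows N = 6
Cashflows (t years, CF_t, discount factor 1/(1+y/m)^(m*t), PV):
  t = 0.5000: CF_t = 2.250000, DF = 0.979432, PV = 2.203722
  t = 1.0000: CF_t = 2.250000, DF = 0.959287, PV = 2.158396
  t = 1.5000: CF_t = 2.250000, DF = 0.939556, PV = 2.114002
  t = 2.0000: CF_t = 2.250000, DF = 0.920231, PV = 2.070521
  t = 2.5000: CF_t = 2.250000, DF = 0.901304, PV = 2.027934
  t = 3.0000: CF_t = 102.250000, DF = 0.882766, PV = 90.262813
Price P = sum_t PV_t = 100.837386


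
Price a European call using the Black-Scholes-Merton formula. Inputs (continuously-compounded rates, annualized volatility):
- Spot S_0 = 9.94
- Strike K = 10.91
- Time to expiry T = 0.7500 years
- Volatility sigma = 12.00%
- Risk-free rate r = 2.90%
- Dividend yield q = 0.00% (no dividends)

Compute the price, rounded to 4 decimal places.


Answer: Price = 0.1563

Derivation:
d1 = (ln(S/K) + (r - q + 0.5*sigma^2) * T) / (sigma * sqrt(T)) = -0.63472714
d2 = d1 - sigma * sqrt(T) = -0.73865019
exp(-rT) = 0.97848483; exp(-qT) = 1.00000000
C = S_0 * exp(-qT) * N(d1) - K * exp(-rT) * N(d2)
N(d1) = 0.26280320; N(d2) = 0.23005972
C = 9.9400 * 1.00000000 * 0.26280320 - 10.9100 * 0.97848483 * 0.23005972 = 0.1563
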